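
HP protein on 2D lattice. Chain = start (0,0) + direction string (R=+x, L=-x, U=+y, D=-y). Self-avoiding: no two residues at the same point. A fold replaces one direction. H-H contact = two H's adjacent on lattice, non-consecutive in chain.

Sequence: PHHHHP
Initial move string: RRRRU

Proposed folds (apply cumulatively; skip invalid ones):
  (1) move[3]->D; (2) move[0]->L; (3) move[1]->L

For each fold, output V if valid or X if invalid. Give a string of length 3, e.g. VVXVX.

Answer: XXX

Derivation:
Initial: RRRRU -> [(0, 0), (1, 0), (2, 0), (3, 0), (4, 0), (4, 1)]
Fold 1: move[3]->D => RRRDU INVALID (collision), skipped
Fold 2: move[0]->L => LRRRU INVALID (collision), skipped
Fold 3: move[1]->L => RLRRU INVALID (collision), skipped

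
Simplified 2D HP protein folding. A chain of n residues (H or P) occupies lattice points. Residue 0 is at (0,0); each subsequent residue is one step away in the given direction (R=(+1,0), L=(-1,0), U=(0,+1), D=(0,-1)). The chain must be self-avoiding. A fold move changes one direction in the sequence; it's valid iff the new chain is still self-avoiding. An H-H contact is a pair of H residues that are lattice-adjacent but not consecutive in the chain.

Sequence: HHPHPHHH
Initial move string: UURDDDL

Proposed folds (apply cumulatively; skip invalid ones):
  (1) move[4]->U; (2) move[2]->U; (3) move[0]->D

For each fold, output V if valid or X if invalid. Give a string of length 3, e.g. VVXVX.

Answer: XXX

Derivation:
Initial: UURDDDL -> [(0, 0), (0, 1), (0, 2), (1, 2), (1, 1), (1, 0), (1, -1), (0, -1)]
Fold 1: move[4]->U => UURDUDL INVALID (collision), skipped
Fold 2: move[2]->U => UUUDDDL INVALID (collision), skipped
Fold 3: move[0]->D => DURDDDL INVALID (collision), skipped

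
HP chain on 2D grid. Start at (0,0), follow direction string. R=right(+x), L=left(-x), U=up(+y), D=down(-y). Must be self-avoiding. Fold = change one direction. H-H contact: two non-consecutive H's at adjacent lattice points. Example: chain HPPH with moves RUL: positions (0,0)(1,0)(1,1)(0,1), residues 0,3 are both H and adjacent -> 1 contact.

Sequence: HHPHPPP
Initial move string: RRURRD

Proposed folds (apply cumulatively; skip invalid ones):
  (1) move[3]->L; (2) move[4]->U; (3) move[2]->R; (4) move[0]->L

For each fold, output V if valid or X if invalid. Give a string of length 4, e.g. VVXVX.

Initial: RRURRD -> [(0, 0), (1, 0), (2, 0), (2, 1), (3, 1), (4, 1), (4, 0)]
Fold 1: move[3]->L => RRULRD INVALID (collision), skipped
Fold 2: move[4]->U => RRURUD INVALID (collision), skipped
Fold 3: move[2]->R => RRRRRD VALID
Fold 4: move[0]->L => LRRRRD INVALID (collision), skipped

Answer: XXVX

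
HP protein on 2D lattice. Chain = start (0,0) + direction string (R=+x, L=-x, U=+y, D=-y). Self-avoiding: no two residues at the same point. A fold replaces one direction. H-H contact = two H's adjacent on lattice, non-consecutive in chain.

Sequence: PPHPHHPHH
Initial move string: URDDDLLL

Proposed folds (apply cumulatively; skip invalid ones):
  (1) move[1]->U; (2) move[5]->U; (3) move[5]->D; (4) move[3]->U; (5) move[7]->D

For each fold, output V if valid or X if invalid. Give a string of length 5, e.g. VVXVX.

Answer: XXVXV

Derivation:
Initial: URDDDLLL -> [(0, 0), (0, 1), (1, 1), (1, 0), (1, -1), (1, -2), (0, -2), (-1, -2), (-2, -2)]
Fold 1: move[1]->U => UUDDDLLL INVALID (collision), skipped
Fold 2: move[5]->U => URDDDULL INVALID (collision), skipped
Fold 3: move[5]->D => URDDDDLL VALID
Fold 4: move[3]->U => URDUDDLL INVALID (collision), skipped
Fold 5: move[7]->D => URDDDDLD VALID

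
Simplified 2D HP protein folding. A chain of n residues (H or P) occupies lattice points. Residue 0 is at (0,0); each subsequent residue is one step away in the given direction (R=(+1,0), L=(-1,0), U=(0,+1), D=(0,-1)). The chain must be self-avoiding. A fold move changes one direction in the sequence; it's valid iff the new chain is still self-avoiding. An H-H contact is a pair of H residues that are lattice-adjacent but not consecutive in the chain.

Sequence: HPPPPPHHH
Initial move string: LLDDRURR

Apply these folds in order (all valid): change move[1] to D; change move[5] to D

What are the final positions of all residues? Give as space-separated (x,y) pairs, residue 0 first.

Initial moves: LLDDRURR
Fold: move[1]->D => LDDDRURR (positions: [(0, 0), (-1, 0), (-1, -1), (-1, -2), (-1, -3), (0, -3), (0, -2), (1, -2), (2, -2)])
Fold: move[5]->D => LDDDRDRR (positions: [(0, 0), (-1, 0), (-1, -1), (-1, -2), (-1, -3), (0, -3), (0, -4), (1, -4), (2, -4)])

Answer: (0,0) (-1,0) (-1,-1) (-1,-2) (-1,-3) (0,-3) (0,-4) (1,-4) (2,-4)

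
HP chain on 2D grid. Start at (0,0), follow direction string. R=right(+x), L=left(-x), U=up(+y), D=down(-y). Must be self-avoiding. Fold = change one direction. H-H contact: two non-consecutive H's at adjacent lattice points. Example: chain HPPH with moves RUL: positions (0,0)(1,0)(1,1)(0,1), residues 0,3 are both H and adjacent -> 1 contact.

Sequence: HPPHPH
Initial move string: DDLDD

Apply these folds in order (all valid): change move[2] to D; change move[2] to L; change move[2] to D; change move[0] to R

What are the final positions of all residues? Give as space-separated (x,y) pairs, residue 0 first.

Answer: (0,0) (1,0) (1,-1) (1,-2) (1,-3) (1,-4)

Derivation:
Initial moves: DDLDD
Fold: move[2]->D => DDDDD (positions: [(0, 0), (0, -1), (0, -2), (0, -3), (0, -4), (0, -5)])
Fold: move[2]->L => DDLDD (positions: [(0, 0), (0, -1), (0, -2), (-1, -2), (-1, -3), (-1, -4)])
Fold: move[2]->D => DDDDD (positions: [(0, 0), (0, -1), (0, -2), (0, -3), (0, -4), (0, -5)])
Fold: move[0]->R => RDDDD (positions: [(0, 0), (1, 0), (1, -1), (1, -2), (1, -3), (1, -4)])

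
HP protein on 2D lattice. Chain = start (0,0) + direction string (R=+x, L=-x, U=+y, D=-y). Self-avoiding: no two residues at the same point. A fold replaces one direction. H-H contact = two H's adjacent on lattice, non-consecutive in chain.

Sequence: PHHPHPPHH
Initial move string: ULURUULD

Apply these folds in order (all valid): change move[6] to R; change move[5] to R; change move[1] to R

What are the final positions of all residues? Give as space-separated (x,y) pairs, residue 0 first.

Answer: (0,0) (0,1) (1,1) (1,2) (2,2) (2,3) (3,3) (4,3) (4,2)

Derivation:
Initial moves: ULURUULD
Fold: move[6]->R => ULURUURD (positions: [(0, 0), (0, 1), (-1, 1), (-1, 2), (0, 2), (0, 3), (0, 4), (1, 4), (1, 3)])
Fold: move[5]->R => ULURURRD (positions: [(0, 0), (0, 1), (-1, 1), (-1, 2), (0, 2), (0, 3), (1, 3), (2, 3), (2, 2)])
Fold: move[1]->R => URURURRD (positions: [(0, 0), (0, 1), (1, 1), (1, 2), (2, 2), (2, 3), (3, 3), (4, 3), (4, 2)])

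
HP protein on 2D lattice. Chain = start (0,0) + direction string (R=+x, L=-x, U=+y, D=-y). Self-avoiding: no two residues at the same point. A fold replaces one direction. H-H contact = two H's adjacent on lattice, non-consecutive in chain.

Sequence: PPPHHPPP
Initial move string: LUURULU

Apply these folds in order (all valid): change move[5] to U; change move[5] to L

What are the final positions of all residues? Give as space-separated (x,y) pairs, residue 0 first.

Answer: (0,0) (-1,0) (-1,1) (-1,2) (0,2) (0,3) (-1,3) (-1,4)

Derivation:
Initial moves: LUURULU
Fold: move[5]->U => LUURUUU (positions: [(0, 0), (-1, 0), (-1, 1), (-1, 2), (0, 2), (0, 3), (0, 4), (0, 5)])
Fold: move[5]->L => LUURULU (positions: [(0, 0), (-1, 0), (-1, 1), (-1, 2), (0, 2), (0, 3), (-1, 3), (-1, 4)])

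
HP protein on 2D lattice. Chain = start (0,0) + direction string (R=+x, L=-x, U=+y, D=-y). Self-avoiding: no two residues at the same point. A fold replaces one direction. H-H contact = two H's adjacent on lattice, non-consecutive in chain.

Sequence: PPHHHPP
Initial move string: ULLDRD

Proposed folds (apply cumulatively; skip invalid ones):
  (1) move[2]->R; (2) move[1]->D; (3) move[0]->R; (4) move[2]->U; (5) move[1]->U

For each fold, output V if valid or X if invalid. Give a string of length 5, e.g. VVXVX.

Answer: XXXXX

Derivation:
Initial: ULLDRD -> [(0, 0), (0, 1), (-1, 1), (-2, 1), (-2, 0), (-1, 0), (-1, -1)]
Fold 1: move[2]->R => ULRDRD INVALID (collision), skipped
Fold 2: move[1]->D => UDLDRD INVALID (collision), skipped
Fold 3: move[0]->R => RLLDRD INVALID (collision), skipped
Fold 4: move[2]->U => ULUDRD INVALID (collision), skipped
Fold 5: move[1]->U => UULDRD INVALID (collision), skipped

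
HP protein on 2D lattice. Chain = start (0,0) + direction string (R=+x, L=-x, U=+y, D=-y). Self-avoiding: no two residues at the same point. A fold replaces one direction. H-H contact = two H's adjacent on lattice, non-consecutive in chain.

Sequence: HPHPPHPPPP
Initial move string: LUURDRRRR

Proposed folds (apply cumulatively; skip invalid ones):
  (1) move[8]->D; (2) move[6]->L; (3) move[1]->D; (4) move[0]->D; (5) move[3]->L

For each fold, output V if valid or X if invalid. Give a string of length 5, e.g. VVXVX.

Answer: VXXXX

Derivation:
Initial: LUURDRRRR -> [(0, 0), (-1, 0), (-1, 1), (-1, 2), (0, 2), (0, 1), (1, 1), (2, 1), (3, 1), (4, 1)]
Fold 1: move[8]->D => LUURDRRRD VALID
Fold 2: move[6]->L => LUURDRLRD INVALID (collision), skipped
Fold 3: move[1]->D => LDURDRRRD INVALID (collision), skipped
Fold 4: move[0]->D => DUURDRRRD INVALID (collision), skipped
Fold 5: move[3]->L => LUULDRRRD INVALID (collision), skipped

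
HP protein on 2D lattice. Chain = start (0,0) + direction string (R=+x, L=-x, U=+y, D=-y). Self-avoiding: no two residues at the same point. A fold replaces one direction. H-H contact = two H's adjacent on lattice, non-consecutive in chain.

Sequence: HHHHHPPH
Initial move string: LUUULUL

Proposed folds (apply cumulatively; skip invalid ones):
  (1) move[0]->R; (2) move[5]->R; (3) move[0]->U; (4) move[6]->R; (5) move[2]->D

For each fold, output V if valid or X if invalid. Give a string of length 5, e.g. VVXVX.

Initial: LUUULUL -> [(0, 0), (-1, 0), (-1, 1), (-1, 2), (-1, 3), (-2, 3), (-2, 4), (-3, 4)]
Fold 1: move[0]->R => RUUULUL VALID
Fold 2: move[5]->R => RUUULRL INVALID (collision), skipped
Fold 3: move[0]->U => UUUULUL VALID
Fold 4: move[6]->R => UUUULUR VALID
Fold 5: move[2]->D => UUDULUR INVALID (collision), skipped

Answer: VXVVX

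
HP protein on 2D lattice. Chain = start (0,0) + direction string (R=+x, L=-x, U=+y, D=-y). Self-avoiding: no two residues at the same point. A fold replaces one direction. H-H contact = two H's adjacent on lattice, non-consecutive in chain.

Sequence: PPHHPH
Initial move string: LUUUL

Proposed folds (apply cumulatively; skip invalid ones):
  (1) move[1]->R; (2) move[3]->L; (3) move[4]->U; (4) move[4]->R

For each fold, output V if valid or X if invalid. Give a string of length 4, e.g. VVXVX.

Answer: XVVX

Derivation:
Initial: LUUUL -> [(0, 0), (-1, 0), (-1, 1), (-1, 2), (-1, 3), (-2, 3)]
Fold 1: move[1]->R => LRUUL INVALID (collision), skipped
Fold 2: move[3]->L => LUULL VALID
Fold 3: move[4]->U => LUULU VALID
Fold 4: move[4]->R => LUULR INVALID (collision), skipped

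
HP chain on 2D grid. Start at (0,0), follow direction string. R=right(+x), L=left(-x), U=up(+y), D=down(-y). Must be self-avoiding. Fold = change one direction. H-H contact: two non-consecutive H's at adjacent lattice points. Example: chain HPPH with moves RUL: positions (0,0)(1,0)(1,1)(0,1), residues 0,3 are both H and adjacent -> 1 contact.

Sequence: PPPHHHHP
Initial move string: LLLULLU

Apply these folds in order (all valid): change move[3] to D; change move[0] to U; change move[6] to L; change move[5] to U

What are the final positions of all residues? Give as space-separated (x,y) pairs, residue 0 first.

Answer: (0,0) (0,1) (-1,1) (-2,1) (-2,0) (-3,0) (-3,1) (-4,1)

Derivation:
Initial moves: LLLULLU
Fold: move[3]->D => LLLDLLU (positions: [(0, 0), (-1, 0), (-2, 0), (-3, 0), (-3, -1), (-4, -1), (-5, -1), (-5, 0)])
Fold: move[0]->U => ULLDLLU (positions: [(0, 0), (0, 1), (-1, 1), (-2, 1), (-2, 0), (-3, 0), (-4, 0), (-4, 1)])
Fold: move[6]->L => ULLDLLL (positions: [(0, 0), (0, 1), (-1, 1), (-2, 1), (-2, 0), (-3, 0), (-4, 0), (-5, 0)])
Fold: move[5]->U => ULLDLUL (positions: [(0, 0), (0, 1), (-1, 1), (-2, 1), (-2, 0), (-3, 0), (-3, 1), (-4, 1)])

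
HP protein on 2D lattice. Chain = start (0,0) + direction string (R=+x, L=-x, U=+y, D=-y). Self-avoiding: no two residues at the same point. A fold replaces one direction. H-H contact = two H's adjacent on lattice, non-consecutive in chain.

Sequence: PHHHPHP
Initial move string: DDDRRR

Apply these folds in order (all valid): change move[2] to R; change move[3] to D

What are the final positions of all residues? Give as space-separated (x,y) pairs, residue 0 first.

Answer: (0,0) (0,-1) (0,-2) (1,-2) (1,-3) (2,-3) (3,-3)

Derivation:
Initial moves: DDDRRR
Fold: move[2]->R => DDRRRR (positions: [(0, 0), (0, -1), (0, -2), (1, -2), (2, -2), (3, -2), (4, -2)])
Fold: move[3]->D => DDRDRR (positions: [(0, 0), (0, -1), (0, -2), (1, -2), (1, -3), (2, -3), (3, -3)])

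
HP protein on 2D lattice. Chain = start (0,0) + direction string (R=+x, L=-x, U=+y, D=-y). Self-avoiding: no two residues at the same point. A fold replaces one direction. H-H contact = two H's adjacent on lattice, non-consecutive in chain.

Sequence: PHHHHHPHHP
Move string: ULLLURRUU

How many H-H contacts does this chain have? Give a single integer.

Positions: [(0, 0), (0, 1), (-1, 1), (-2, 1), (-3, 1), (-3, 2), (-2, 2), (-1, 2), (-1, 3), (-1, 4)]
H-H contact: residue 2 @(-1,1) - residue 7 @(-1, 2)

Answer: 1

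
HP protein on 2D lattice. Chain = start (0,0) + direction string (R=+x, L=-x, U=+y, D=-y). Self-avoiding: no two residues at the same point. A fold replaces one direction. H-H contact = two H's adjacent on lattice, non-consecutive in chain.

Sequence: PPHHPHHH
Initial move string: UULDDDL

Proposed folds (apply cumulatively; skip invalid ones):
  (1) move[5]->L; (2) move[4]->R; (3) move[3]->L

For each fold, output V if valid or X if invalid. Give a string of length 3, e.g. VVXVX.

Answer: VXV

Derivation:
Initial: UULDDDL -> [(0, 0), (0, 1), (0, 2), (-1, 2), (-1, 1), (-1, 0), (-1, -1), (-2, -1)]
Fold 1: move[5]->L => UULDDLL VALID
Fold 2: move[4]->R => UULDRLL INVALID (collision), skipped
Fold 3: move[3]->L => UULLDLL VALID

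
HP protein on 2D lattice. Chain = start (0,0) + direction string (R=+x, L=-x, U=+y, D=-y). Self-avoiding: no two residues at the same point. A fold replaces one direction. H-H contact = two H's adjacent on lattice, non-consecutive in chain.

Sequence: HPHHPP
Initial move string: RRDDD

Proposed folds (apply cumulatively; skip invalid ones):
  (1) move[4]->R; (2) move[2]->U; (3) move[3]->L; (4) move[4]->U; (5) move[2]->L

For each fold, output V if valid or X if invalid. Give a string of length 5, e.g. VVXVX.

Answer: VXXXX

Derivation:
Initial: RRDDD -> [(0, 0), (1, 0), (2, 0), (2, -1), (2, -2), (2, -3)]
Fold 1: move[4]->R => RRDDR VALID
Fold 2: move[2]->U => RRUDR INVALID (collision), skipped
Fold 3: move[3]->L => RRDLR INVALID (collision), skipped
Fold 4: move[4]->U => RRDDU INVALID (collision), skipped
Fold 5: move[2]->L => RRLDR INVALID (collision), skipped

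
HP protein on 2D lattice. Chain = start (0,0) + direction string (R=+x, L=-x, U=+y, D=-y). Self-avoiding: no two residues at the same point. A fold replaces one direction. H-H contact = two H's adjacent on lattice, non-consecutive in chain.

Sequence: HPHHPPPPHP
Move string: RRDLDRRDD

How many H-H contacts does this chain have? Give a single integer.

Answer: 0

Derivation:
Positions: [(0, 0), (1, 0), (2, 0), (2, -1), (1, -1), (1, -2), (2, -2), (3, -2), (3, -3), (3, -4)]
No H-H contacts found.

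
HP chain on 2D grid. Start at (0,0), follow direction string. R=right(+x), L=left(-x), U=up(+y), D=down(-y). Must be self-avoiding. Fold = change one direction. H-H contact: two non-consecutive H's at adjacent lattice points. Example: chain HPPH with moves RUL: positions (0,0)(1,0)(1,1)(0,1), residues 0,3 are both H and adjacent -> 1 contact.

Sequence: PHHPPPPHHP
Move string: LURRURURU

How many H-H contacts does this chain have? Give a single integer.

Answer: 0

Derivation:
Positions: [(0, 0), (-1, 0), (-1, 1), (0, 1), (1, 1), (1, 2), (2, 2), (2, 3), (3, 3), (3, 4)]
No H-H contacts found.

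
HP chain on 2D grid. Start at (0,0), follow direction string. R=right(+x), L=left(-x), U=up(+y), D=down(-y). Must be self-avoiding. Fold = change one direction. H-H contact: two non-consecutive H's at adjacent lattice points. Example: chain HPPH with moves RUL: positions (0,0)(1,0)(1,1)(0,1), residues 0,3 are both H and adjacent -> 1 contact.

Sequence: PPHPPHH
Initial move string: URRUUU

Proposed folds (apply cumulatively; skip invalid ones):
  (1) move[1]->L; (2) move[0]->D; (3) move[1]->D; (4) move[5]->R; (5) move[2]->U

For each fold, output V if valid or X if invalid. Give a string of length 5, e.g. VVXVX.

Answer: XVVVX

Derivation:
Initial: URRUUU -> [(0, 0), (0, 1), (1, 1), (2, 1), (2, 2), (2, 3), (2, 4)]
Fold 1: move[1]->L => ULRUUU INVALID (collision), skipped
Fold 2: move[0]->D => DRRUUU VALID
Fold 3: move[1]->D => DDRUUU VALID
Fold 4: move[5]->R => DDRUUR VALID
Fold 5: move[2]->U => DDUUUR INVALID (collision), skipped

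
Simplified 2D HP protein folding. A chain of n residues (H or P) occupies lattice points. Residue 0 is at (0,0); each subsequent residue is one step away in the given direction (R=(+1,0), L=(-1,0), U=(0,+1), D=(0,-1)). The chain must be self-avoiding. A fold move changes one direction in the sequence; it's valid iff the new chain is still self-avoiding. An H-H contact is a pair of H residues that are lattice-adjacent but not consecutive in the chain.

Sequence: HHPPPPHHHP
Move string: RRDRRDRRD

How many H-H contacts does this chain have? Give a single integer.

Positions: [(0, 0), (1, 0), (2, 0), (2, -1), (3, -1), (4, -1), (4, -2), (5, -2), (6, -2), (6, -3)]
No H-H contacts found.

Answer: 0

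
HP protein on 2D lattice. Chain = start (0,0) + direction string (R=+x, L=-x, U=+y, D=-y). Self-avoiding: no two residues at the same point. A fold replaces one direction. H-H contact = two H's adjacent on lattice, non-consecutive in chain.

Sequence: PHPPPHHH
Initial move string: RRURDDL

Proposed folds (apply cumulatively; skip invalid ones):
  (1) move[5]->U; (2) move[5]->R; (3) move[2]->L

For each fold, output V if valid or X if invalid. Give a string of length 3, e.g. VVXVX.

Answer: XXX

Derivation:
Initial: RRURDDL -> [(0, 0), (1, 0), (2, 0), (2, 1), (3, 1), (3, 0), (3, -1), (2, -1)]
Fold 1: move[5]->U => RRURDUL INVALID (collision), skipped
Fold 2: move[5]->R => RRURDRL INVALID (collision), skipped
Fold 3: move[2]->L => RRLRDDL INVALID (collision), skipped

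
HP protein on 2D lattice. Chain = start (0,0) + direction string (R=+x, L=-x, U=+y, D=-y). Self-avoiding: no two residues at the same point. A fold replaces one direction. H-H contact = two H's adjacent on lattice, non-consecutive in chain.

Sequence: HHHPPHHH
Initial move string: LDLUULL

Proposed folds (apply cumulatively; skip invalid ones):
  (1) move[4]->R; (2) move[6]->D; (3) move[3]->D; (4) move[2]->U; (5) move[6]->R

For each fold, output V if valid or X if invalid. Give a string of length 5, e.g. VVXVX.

Answer: XVXXX

Derivation:
Initial: LDLUULL -> [(0, 0), (-1, 0), (-1, -1), (-2, -1), (-2, 0), (-2, 1), (-3, 1), (-4, 1)]
Fold 1: move[4]->R => LDLURLL INVALID (collision), skipped
Fold 2: move[6]->D => LDLUULD VALID
Fold 3: move[3]->D => LDLDULD INVALID (collision), skipped
Fold 4: move[2]->U => LDUUULD INVALID (collision), skipped
Fold 5: move[6]->R => LDLUULR INVALID (collision), skipped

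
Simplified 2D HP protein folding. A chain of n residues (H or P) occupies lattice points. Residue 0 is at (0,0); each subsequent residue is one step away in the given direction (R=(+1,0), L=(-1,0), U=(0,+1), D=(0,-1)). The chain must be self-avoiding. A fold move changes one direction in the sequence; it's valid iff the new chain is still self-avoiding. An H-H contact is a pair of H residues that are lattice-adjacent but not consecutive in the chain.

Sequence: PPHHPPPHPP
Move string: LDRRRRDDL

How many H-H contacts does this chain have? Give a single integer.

Positions: [(0, 0), (-1, 0), (-1, -1), (0, -1), (1, -1), (2, -1), (3, -1), (3, -2), (3, -3), (2, -3)]
No H-H contacts found.

Answer: 0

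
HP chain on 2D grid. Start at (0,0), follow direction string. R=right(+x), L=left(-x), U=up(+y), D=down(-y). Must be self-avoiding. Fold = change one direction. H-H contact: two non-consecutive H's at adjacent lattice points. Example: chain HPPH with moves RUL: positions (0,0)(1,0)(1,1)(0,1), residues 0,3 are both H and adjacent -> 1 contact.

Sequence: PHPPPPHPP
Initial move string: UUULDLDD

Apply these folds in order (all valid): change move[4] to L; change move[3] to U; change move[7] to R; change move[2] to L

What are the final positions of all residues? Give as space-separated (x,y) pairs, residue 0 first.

Answer: (0,0) (0,1) (0,2) (-1,2) (-1,3) (-2,3) (-3,3) (-3,2) (-2,2)

Derivation:
Initial moves: UUULDLDD
Fold: move[4]->L => UUULLLDD (positions: [(0, 0), (0, 1), (0, 2), (0, 3), (-1, 3), (-2, 3), (-3, 3), (-3, 2), (-3, 1)])
Fold: move[3]->U => UUUULLDD (positions: [(0, 0), (0, 1), (0, 2), (0, 3), (0, 4), (-1, 4), (-2, 4), (-2, 3), (-2, 2)])
Fold: move[7]->R => UUUULLDR (positions: [(0, 0), (0, 1), (0, 2), (0, 3), (0, 4), (-1, 4), (-2, 4), (-2, 3), (-1, 3)])
Fold: move[2]->L => UULULLDR (positions: [(0, 0), (0, 1), (0, 2), (-1, 2), (-1, 3), (-2, 3), (-3, 3), (-3, 2), (-2, 2)])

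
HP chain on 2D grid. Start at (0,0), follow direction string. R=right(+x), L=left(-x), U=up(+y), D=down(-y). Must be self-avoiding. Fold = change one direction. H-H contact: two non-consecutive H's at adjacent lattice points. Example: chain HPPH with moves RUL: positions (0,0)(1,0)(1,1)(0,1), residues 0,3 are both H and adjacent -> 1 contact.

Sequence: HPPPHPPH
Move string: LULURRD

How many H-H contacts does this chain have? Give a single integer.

Answer: 1

Derivation:
Positions: [(0, 0), (-1, 0), (-1, 1), (-2, 1), (-2, 2), (-1, 2), (0, 2), (0, 1)]
H-H contact: residue 0 @(0,0) - residue 7 @(0, 1)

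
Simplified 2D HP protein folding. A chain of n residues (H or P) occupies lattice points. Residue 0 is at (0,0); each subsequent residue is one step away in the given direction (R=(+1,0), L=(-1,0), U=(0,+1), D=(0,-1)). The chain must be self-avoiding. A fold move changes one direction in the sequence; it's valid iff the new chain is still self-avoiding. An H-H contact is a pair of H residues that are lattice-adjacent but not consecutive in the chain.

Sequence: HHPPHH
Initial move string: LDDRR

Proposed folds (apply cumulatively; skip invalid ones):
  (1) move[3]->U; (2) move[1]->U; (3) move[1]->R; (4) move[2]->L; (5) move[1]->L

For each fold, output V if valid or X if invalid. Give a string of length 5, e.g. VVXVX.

Initial: LDDRR -> [(0, 0), (-1, 0), (-1, -1), (-1, -2), (0, -2), (1, -2)]
Fold 1: move[3]->U => LDDUR INVALID (collision), skipped
Fold 2: move[1]->U => LUDRR INVALID (collision), skipped
Fold 3: move[1]->R => LRDRR INVALID (collision), skipped
Fold 4: move[2]->L => LDLRR INVALID (collision), skipped
Fold 5: move[1]->L => LLDRR VALID

Answer: XXXXV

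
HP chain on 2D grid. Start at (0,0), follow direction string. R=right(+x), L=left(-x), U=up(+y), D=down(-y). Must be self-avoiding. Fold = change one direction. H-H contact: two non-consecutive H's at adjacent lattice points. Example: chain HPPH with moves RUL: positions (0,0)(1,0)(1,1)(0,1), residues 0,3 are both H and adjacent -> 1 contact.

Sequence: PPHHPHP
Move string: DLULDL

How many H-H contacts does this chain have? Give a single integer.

Positions: [(0, 0), (0, -1), (-1, -1), (-1, 0), (-2, 0), (-2, -1), (-3, -1)]
H-H contact: residue 2 @(-1,-1) - residue 5 @(-2, -1)

Answer: 1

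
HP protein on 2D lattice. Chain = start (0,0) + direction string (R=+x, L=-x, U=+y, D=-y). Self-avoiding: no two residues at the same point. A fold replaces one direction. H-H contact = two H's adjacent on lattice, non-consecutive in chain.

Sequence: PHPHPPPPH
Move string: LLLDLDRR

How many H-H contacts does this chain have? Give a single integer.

Answer: 0

Derivation:
Positions: [(0, 0), (-1, 0), (-2, 0), (-3, 0), (-3, -1), (-4, -1), (-4, -2), (-3, -2), (-2, -2)]
No H-H contacts found.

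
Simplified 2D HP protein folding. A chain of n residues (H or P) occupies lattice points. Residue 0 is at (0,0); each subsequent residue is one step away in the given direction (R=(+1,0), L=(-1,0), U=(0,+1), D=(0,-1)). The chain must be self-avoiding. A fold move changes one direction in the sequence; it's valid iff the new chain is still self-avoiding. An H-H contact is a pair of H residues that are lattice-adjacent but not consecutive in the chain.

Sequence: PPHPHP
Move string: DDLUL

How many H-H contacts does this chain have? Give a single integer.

Positions: [(0, 0), (0, -1), (0, -2), (-1, -2), (-1, -1), (-2, -1)]
No H-H contacts found.

Answer: 0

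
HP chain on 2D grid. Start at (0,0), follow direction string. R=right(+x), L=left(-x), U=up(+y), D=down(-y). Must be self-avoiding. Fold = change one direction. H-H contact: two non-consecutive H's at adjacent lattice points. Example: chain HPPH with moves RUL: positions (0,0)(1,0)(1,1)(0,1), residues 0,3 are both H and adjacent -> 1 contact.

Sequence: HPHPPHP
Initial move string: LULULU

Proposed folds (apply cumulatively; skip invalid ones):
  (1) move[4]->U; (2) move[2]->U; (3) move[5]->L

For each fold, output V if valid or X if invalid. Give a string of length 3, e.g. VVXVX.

Answer: VVV

Derivation:
Initial: LULULU -> [(0, 0), (-1, 0), (-1, 1), (-2, 1), (-2, 2), (-3, 2), (-3, 3)]
Fold 1: move[4]->U => LULUUU VALID
Fold 2: move[2]->U => LUUUUU VALID
Fold 3: move[5]->L => LUUUUL VALID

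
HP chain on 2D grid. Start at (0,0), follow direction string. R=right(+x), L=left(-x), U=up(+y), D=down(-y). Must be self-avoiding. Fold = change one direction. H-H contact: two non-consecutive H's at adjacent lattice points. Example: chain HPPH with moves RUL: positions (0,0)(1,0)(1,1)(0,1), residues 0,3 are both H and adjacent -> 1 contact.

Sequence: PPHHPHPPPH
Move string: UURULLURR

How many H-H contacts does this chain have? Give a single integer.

Positions: [(0, 0), (0, 1), (0, 2), (1, 2), (1, 3), (0, 3), (-1, 3), (-1, 4), (0, 4), (1, 4)]
H-H contact: residue 2 @(0,2) - residue 5 @(0, 3)

Answer: 1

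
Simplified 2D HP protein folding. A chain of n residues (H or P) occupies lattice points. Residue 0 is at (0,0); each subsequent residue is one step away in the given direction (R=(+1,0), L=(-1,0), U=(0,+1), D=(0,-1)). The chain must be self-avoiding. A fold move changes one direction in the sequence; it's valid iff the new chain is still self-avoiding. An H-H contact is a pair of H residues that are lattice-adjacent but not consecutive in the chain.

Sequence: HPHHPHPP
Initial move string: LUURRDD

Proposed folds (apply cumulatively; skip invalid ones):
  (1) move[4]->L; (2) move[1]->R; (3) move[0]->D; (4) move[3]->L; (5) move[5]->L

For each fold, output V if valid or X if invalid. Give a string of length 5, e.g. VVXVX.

Initial: LUURRDD -> [(0, 0), (-1, 0), (-1, 1), (-1, 2), (0, 2), (1, 2), (1, 1), (1, 0)]
Fold 1: move[4]->L => LUURLDD INVALID (collision), skipped
Fold 2: move[1]->R => LRURRDD INVALID (collision), skipped
Fold 3: move[0]->D => DUURRDD INVALID (collision), skipped
Fold 4: move[3]->L => LUULRDD INVALID (collision), skipped
Fold 5: move[5]->L => LUURRLD INVALID (collision), skipped

Answer: XXXXX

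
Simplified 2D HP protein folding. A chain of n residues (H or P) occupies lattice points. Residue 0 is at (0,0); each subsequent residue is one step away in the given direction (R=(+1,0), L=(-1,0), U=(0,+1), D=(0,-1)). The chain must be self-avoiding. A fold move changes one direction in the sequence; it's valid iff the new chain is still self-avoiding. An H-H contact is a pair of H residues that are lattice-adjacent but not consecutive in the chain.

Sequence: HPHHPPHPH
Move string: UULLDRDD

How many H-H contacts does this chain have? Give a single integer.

Positions: [(0, 0), (0, 1), (0, 2), (-1, 2), (-2, 2), (-2, 1), (-1, 1), (-1, 0), (-1, -1)]
H-H contact: residue 3 @(-1,2) - residue 6 @(-1, 1)

Answer: 1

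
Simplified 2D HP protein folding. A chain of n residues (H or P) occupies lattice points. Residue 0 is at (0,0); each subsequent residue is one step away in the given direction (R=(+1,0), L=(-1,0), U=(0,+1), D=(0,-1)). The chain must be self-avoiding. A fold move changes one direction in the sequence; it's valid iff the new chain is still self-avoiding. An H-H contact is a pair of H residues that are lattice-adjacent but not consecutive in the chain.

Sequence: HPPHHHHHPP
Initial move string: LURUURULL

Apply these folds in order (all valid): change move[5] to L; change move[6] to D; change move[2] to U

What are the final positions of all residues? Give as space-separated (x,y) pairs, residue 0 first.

Initial moves: LURUURULL
Fold: move[5]->L => LURUULULL (positions: [(0, 0), (-1, 0), (-1, 1), (0, 1), (0, 2), (0, 3), (-1, 3), (-1, 4), (-2, 4), (-3, 4)])
Fold: move[6]->D => LURUULDLL (positions: [(0, 0), (-1, 0), (-1, 1), (0, 1), (0, 2), (0, 3), (-1, 3), (-1, 2), (-2, 2), (-3, 2)])
Fold: move[2]->U => LUUUULDLL (positions: [(0, 0), (-1, 0), (-1, 1), (-1, 2), (-1, 3), (-1, 4), (-2, 4), (-2, 3), (-3, 3), (-4, 3)])

Answer: (0,0) (-1,0) (-1,1) (-1,2) (-1,3) (-1,4) (-2,4) (-2,3) (-3,3) (-4,3)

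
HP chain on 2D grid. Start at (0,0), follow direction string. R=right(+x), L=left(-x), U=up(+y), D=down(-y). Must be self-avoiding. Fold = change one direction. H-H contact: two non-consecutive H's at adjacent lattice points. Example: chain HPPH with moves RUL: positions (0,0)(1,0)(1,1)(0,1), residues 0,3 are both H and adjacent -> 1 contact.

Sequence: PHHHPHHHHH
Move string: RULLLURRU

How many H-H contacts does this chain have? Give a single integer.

Positions: [(0, 0), (1, 0), (1, 1), (0, 1), (-1, 1), (-2, 1), (-2, 2), (-1, 2), (0, 2), (0, 3)]
H-H contact: residue 3 @(0,1) - residue 8 @(0, 2)

Answer: 1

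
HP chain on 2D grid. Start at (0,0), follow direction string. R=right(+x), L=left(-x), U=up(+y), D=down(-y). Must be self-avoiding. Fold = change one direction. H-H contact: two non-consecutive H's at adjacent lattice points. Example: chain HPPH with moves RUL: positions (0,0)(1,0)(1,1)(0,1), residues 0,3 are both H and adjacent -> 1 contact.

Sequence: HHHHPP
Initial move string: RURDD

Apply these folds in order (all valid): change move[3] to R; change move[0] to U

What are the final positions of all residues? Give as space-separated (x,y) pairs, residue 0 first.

Initial moves: RURDD
Fold: move[3]->R => RURRD (positions: [(0, 0), (1, 0), (1, 1), (2, 1), (3, 1), (3, 0)])
Fold: move[0]->U => UURRD (positions: [(0, 0), (0, 1), (0, 2), (1, 2), (2, 2), (2, 1)])

Answer: (0,0) (0,1) (0,2) (1,2) (2,2) (2,1)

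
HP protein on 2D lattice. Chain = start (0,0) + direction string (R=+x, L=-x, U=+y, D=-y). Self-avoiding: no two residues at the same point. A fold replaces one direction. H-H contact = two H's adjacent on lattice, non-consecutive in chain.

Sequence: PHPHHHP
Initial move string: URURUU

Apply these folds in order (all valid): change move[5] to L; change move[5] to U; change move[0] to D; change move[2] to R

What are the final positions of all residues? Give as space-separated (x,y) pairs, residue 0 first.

Answer: (0,0) (0,-1) (1,-1) (2,-1) (3,-1) (3,0) (3,1)

Derivation:
Initial moves: URURUU
Fold: move[5]->L => URURUL (positions: [(0, 0), (0, 1), (1, 1), (1, 2), (2, 2), (2, 3), (1, 3)])
Fold: move[5]->U => URURUU (positions: [(0, 0), (0, 1), (1, 1), (1, 2), (2, 2), (2, 3), (2, 4)])
Fold: move[0]->D => DRURUU (positions: [(0, 0), (0, -1), (1, -1), (1, 0), (2, 0), (2, 1), (2, 2)])
Fold: move[2]->R => DRRRUU (positions: [(0, 0), (0, -1), (1, -1), (2, -1), (3, -1), (3, 0), (3, 1)])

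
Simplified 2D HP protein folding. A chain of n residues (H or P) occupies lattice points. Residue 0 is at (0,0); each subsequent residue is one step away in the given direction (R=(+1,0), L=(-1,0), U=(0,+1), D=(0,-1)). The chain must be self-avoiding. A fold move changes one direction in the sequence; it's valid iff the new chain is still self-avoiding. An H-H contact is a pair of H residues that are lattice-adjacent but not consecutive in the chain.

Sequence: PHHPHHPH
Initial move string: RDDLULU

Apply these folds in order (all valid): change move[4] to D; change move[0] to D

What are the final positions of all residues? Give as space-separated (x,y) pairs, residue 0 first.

Initial moves: RDDLULU
Fold: move[4]->D => RDDLDLU (positions: [(0, 0), (1, 0), (1, -1), (1, -2), (0, -2), (0, -3), (-1, -3), (-1, -2)])
Fold: move[0]->D => DDDLDLU (positions: [(0, 0), (0, -1), (0, -2), (0, -3), (-1, -3), (-1, -4), (-2, -4), (-2, -3)])

Answer: (0,0) (0,-1) (0,-2) (0,-3) (-1,-3) (-1,-4) (-2,-4) (-2,-3)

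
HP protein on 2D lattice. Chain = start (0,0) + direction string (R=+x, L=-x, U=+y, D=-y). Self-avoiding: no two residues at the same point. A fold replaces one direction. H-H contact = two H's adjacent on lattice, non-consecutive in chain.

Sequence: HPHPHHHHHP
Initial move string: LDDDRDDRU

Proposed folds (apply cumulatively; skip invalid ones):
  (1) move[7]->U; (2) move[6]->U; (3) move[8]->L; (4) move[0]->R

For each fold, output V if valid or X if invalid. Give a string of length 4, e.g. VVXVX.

Initial: LDDDRDDRU -> [(0, 0), (-1, 0), (-1, -1), (-1, -2), (-1, -3), (0, -3), (0, -4), (0, -5), (1, -5), (1, -4)]
Fold 1: move[7]->U => LDDDRDDUU INVALID (collision), skipped
Fold 2: move[6]->U => LDDDRDURU INVALID (collision), skipped
Fold 3: move[8]->L => LDDDRDDRL INVALID (collision), skipped
Fold 4: move[0]->R => RDDDRDDRU VALID

Answer: XXXV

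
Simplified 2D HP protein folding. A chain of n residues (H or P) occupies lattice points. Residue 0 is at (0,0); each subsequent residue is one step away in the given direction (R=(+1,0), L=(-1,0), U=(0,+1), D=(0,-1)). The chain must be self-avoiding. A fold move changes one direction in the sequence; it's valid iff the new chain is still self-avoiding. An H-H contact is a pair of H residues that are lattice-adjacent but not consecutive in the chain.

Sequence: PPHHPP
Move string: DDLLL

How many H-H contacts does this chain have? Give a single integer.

Answer: 0

Derivation:
Positions: [(0, 0), (0, -1), (0, -2), (-1, -2), (-2, -2), (-3, -2)]
No H-H contacts found.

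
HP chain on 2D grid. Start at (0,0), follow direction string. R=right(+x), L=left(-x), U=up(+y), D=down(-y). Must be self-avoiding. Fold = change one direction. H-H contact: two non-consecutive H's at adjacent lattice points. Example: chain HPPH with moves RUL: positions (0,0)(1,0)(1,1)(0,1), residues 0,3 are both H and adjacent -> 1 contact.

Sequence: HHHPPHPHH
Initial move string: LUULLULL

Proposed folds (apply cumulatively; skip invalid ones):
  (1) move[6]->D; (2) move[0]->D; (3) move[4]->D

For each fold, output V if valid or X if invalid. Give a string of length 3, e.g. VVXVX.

Answer: XXX

Derivation:
Initial: LUULLULL -> [(0, 0), (-1, 0), (-1, 1), (-1, 2), (-2, 2), (-3, 2), (-3, 3), (-4, 3), (-5, 3)]
Fold 1: move[6]->D => LUULLUDL INVALID (collision), skipped
Fold 2: move[0]->D => DUULLULL INVALID (collision), skipped
Fold 3: move[4]->D => LUULDULL INVALID (collision), skipped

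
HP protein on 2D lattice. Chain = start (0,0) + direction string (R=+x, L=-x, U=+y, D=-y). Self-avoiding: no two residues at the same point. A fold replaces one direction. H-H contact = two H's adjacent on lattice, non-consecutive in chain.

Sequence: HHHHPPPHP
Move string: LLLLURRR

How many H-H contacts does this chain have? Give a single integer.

Positions: [(0, 0), (-1, 0), (-2, 0), (-3, 0), (-4, 0), (-4, 1), (-3, 1), (-2, 1), (-1, 1)]
H-H contact: residue 2 @(-2,0) - residue 7 @(-2, 1)

Answer: 1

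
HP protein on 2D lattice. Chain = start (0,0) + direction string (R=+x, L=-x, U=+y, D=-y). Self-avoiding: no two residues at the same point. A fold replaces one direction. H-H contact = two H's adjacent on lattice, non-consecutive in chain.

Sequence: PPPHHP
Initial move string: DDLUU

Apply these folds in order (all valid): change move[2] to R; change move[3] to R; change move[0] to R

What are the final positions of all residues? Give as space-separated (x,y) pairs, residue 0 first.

Initial moves: DDLUU
Fold: move[2]->R => DDRUU (positions: [(0, 0), (0, -1), (0, -2), (1, -2), (1, -1), (1, 0)])
Fold: move[3]->R => DDRRU (positions: [(0, 0), (0, -1), (0, -2), (1, -2), (2, -2), (2, -1)])
Fold: move[0]->R => RDRRU (positions: [(0, 0), (1, 0), (1, -1), (2, -1), (3, -1), (3, 0)])

Answer: (0,0) (1,0) (1,-1) (2,-1) (3,-1) (3,0)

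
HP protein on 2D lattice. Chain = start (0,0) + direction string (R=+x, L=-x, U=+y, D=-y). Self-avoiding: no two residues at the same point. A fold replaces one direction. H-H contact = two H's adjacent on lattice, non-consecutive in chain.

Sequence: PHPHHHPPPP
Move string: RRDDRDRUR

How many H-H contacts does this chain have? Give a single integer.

Answer: 0

Derivation:
Positions: [(0, 0), (1, 0), (2, 0), (2, -1), (2, -2), (3, -2), (3, -3), (4, -3), (4, -2), (5, -2)]
No H-H contacts found.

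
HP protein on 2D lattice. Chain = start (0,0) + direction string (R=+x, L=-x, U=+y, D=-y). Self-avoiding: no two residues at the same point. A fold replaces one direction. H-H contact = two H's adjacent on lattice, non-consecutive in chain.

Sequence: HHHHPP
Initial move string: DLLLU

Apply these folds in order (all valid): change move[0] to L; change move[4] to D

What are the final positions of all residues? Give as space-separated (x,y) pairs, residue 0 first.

Initial moves: DLLLU
Fold: move[0]->L => LLLLU (positions: [(0, 0), (-1, 0), (-2, 0), (-3, 0), (-4, 0), (-4, 1)])
Fold: move[4]->D => LLLLD (positions: [(0, 0), (-1, 0), (-2, 0), (-3, 0), (-4, 0), (-4, -1)])

Answer: (0,0) (-1,0) (-2,0) (-3,0) (-4,0) (-4,-1)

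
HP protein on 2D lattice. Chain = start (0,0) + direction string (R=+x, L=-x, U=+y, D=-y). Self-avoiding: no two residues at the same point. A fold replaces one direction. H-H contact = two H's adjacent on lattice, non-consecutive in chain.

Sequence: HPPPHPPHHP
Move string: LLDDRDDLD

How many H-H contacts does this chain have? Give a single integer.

Answer: 0

Derivation:
Positions: [(0, 0), (-1, 0), (-2, 0), (-2, -1), (-2, -2), (-1, -2), (-1, -3), (-1, -4), (-2, -4), (-2, -5)]
No H-H contacts found.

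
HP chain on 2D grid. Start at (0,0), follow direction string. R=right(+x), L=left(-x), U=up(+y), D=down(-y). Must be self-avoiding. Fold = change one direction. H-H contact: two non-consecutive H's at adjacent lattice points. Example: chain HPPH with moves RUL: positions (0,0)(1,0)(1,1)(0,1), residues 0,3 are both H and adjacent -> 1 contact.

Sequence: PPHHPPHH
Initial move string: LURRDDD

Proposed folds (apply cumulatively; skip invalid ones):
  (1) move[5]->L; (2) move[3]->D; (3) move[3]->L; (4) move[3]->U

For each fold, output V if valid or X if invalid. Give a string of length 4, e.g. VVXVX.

Answer: XXXX

Derivation:
Initial: LURRDDD -> [(0, 0), (-1, 0), (-1, 1), (0, 1), (1, 1), (1, 0), (1, -1), (1, -2)]
Fold 1: move[5]->L => LURRDLD INVALID (collision), skipped
Fold 2: move[3]->D => LURDDDD INVALID (collision), skipped
Fold 3: move[3]->L => LURLDDD INVALID (collision), skipped
Fold 4: move[3]->U => LURUDDD INVALID (collision), skipped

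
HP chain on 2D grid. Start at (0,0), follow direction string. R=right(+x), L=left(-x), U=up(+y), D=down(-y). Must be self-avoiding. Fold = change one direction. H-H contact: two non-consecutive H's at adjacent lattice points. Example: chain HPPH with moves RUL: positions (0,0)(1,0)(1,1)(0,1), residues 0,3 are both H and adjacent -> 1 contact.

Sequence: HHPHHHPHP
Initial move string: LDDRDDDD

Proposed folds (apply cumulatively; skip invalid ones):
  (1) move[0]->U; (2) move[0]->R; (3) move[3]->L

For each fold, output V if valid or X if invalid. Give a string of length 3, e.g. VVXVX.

Answer: XVV

Derivation:
Initial: LDDRDDDD -> [(0, 0), (-1, 0), (-1, -1), (-1, -2), (0, -2), (0, -3), (0, -4), (0, -5), (0, -6)]
Fold 1: move[0]->U => UDDRDDDD INVALID (collision), skipped
Fold 2: move[0]->R => RDDRDDDD VALID
Fold 3: move[3]->L => RDDLDDDD VALID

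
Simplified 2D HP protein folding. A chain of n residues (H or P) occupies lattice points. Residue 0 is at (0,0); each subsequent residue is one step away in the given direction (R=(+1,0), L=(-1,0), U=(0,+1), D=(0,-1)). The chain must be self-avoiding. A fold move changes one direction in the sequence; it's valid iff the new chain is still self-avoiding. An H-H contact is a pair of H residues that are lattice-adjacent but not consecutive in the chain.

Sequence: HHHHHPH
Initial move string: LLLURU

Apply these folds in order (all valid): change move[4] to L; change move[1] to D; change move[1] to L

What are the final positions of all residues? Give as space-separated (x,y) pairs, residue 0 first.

Answer: (0,0) (-1,0) (-2,0) (-3,0) (-3,1) (-4,1) (-4,2)

Derivation:
Initial moves: LLLURU
Fold: move[4]->L => LLLULU (positions: [(0, 0), (-1, 0), (-2, 0), (-3, 0), (-3, 1), (-4, 1), (-4, 2)])
Fold: move[1]->D => LDLULU (positions: [(0, 0), (-1, 0), (-1, -1), (-2, -1), (-2, 0), (-3, 0), (-3, 1)])
Fold: move[1]->L => LLLULU (positions: [(0, 0), (-1, 0), (-2, 0), (-3, 0), (-3, 1), (-4, 1), (-4, 2)])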